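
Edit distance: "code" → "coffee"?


Word 1: "code" (length 4)
Word 2: "coffee" (length 6)
One optimal edit sequence (insert/delete/substitute each cost 1):
  1. keep 'c'
  2. keep 'o'
  3. insert 'f'  (+1)
  4. insert 'f'  (+1)
  5. substitute 'd' -> 'e'  (+1)
  6. keep 'e'
Total edit operations: 3
Edit distance = 3


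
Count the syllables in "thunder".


Word: "thunder"
Syllable breakdown: thun-der
Counting: 2 parts
= 2 syllables


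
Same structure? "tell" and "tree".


Pattern of "tell": [0, 1, 2, 2]
Pattern of "tree": [0, 1, 2, 2]
Patterns match
Same pattern = Yes


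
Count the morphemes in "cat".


Word: "cat"
Morphemes: cat
Each morpheme carries meaning
= 1 morpheme


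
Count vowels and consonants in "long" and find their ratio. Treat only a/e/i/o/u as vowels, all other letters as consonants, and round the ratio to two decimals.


Word: "long"
Vowels (a,e,i,o,u): 1
Consonants: 3
Ratio = 1/3
= 0.33


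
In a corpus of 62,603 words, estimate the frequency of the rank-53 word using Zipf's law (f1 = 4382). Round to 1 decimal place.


Zipf's law: f(r) = f(1) / r
f(1) = 4382
f(53) = 4382 / 53
= 82.7 occurrences


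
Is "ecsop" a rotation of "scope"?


Word: "scope", Candidate: "ecsop"
Method: check if candidate is substring of word+word
"scopescope" contains "ecsop"? No
Is rotation = No


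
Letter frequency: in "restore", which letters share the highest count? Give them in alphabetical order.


Word: "restore"
Letter counts:
  'e': 2
  'o': 1
  'r': 2
  's': 1
  't': 1
Maximum count = 2
Most frequent = 'e', 'r' (2 times each)


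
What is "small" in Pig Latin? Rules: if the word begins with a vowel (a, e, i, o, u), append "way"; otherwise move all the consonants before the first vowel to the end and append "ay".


Word: "small"
Starts with consonant(s) → move to end, add 'ay'
Consonant cluster: "sm"
Pig Latin = "allsmay"


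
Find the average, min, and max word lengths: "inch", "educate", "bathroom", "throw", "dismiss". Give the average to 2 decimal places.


Lengths: "inch"=4, "educate"=7, "bathroom"=8, "throw"=5, "dismiss"=7
Sum = 31, Count = 5
Average = 31/5 = 6.20
= avg=6.20, min=4, max=8


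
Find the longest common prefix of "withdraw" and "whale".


Word 1: "withdraw"
Word 2: "whale"
Comparing from start:
  Pos 0: 'w' == 'w'
  Pos 1: 'i' != 'h' (stop)
LCP = "w" (length 1)


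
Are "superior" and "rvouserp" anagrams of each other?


Word 1: "superior" → sorted: eioprrsu
Word 2: "rvouserp" → sorted: eoprrsuv
Same letters? eioprrsu != eoprrsuv
Anagram = No


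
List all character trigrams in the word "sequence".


Word: "sequence" (length 8)
Number of trigrams = 8 - 3 + 1 = 6
  Position 0: "seq"
  Position 1: "equ"
  Position 2: "que"
  Position 3: "uen"
  Position 4: "enc"
  Position 5: "nce"
Trigrams = "seq", "equ", "que", "uen", "enc", "nce"


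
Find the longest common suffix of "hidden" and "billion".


Word 1: "hidden"
Word 2: "billion"
Comparing from end:
  Pos -1: 'n' == 'n'
  Pos -2: 'e' != 'o' (stop)
LCS = "n" (length 1)


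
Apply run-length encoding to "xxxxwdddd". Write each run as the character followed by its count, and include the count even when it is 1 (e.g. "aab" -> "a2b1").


String: "xxxxwdddd"
Scanning for consecutive runs:
  'x' x 4
  'w' x 1
  'd' x 4
RLE = "x4w1d4"


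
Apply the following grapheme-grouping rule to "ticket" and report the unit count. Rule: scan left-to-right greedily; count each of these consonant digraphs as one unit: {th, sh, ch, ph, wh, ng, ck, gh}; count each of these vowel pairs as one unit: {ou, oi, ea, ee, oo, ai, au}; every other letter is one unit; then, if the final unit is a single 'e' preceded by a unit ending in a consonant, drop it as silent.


Word: "ticket" (6 letters)
Left-to-right scan:
  (1) 't' (letter)
  (2) 'i' (letter)
  (3) 'ck' (digraph)
  (4) 'e' (letter)
  (5) 't' (letter)
Units from scan: 5
Sound units = 5 units


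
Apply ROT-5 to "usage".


Word: "usage"
Shift: 5
Each letter → (letter + shift) mod 26:
  'u' (20) + 5 = 25 → 'z'
  's' (18) + 5 = 23 → 'x'
  'a' (0) + 5 = 5 → 'f'
  'g' (6) + 5 = 11 → 'l'
  'e' (4) + 5 = 9 → 'j'
Result = "zxflj"


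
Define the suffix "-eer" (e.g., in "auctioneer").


Suffix: -eer
Example: auctioneer = auction + -eer
Meaning = one who is concerned with


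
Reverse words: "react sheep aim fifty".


Original: "react sheep aim fifty"
Words (1..n): react | sheep | aim | fifty
Reversed (n..1): fifty | aim | sheep | react
Result = "fifty aim sheep react"


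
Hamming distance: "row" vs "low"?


Comparing character by character (same length = 3):
  Pos 0: 'r' vs 'l' !=
  Pos 1: 'o' vs 'o' =
  Pos 2: 'w' vs 'w' =
Hamming distance = 1


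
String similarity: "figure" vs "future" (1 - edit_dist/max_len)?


Word 1: "figure" (length 6)
Word 2: "future" (length 6)
One optimal edit sequence:
  1. keep 'f'
  2. substitute 'i' -> 'u'  (+1)
  3. substitute 'g' -> 't'  (+1)
  4. keep 'u'
  5. keep 'r'
  6. keep 'e'
Edit distance = 2
Max length = max(6, 6) = 6
Similarity = 1 - 2/6
= 0.6667


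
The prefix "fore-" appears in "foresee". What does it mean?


Prefix: fore-
As in: foresee -> fore- + see
Meaning = before


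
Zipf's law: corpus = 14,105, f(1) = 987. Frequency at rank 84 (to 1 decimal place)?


Zipf's law: f(r) = f(1) / r
f(1) = 987
f(84) = 987 / 84
= 11.8 occurrences


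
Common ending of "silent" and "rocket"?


Word 1: "silent"
Word 2: "rocket"
Comparing from end:
  Pos -1: 't' == 't'
  Pos -2: 'n' != 'e' (stop)
LCS = "t" (length 1)


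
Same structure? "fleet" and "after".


Pattern of "fleet": [0, 1, 2, 2, 3]
Pattern of "after": [0, 1, 2, 3, 4]
Patterns do not match
Same pattern = No


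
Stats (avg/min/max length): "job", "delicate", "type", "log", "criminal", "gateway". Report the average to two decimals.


Lengths: "job"=3, "delicate"=8, "type"=4, "log"=3, "criminal"=8, "gateway"=7
Sum = 33, Count = 6
Average = 33/6 = 5.50
= avg=5.50, min=3, max=8


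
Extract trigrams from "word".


Word: "word" (length 4)
Number of trigrams = 4 - 3 + 1 = 2
  Position 0: "wor"
  Position 1: "ord"
Trigrams = "wor", "ord"


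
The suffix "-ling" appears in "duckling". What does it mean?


Suffix: -ling
Example: duckling (duck + -ling)
Meaning = small / young


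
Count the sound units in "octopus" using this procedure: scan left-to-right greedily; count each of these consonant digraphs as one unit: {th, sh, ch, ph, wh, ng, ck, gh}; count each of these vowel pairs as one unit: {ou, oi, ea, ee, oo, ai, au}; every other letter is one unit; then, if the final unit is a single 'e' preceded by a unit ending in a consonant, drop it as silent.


Word: "octopus" (7 letters)
Left-to-right scan:
  1. 'o' (letter)
  2. 'c' (letter)
  3. 't' (letter)
  4. 'o' (letter)
  5. 'p' (letter)
  6. 'u' (letter)
  7. 's' (letter)
Units from scan: 7
Sound units = 7 units


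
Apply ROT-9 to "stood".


Word: "stood"
Shift: 9
Each letter → (letter + shift) mod 26:
  's' (18) + 9 = 1 → 'b'
  't' (19) + 9 = 2 → 'c'
  'o' (14) + 9 = 23 → 'x'
  'o' (14) + 9 = 23 → 'x'
  'd' (3) + 9 = 12 → 'm'
Result = "bcxxm"


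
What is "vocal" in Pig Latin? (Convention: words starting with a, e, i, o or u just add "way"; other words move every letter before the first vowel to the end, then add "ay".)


Word: "vocal"
Starts with consonant(s) → move to end, add 'ay'
Consonant cluster: "v"
Pig Latin = "ocalvay"


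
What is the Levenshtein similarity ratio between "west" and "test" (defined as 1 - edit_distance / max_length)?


Word 1: "west" (length 4)
Word 2: "test" (length 4)
One optimal edit sequence:
  1. substitute 'w' -> 't'  (+1)
  2. keep 'e'
  3. keep 's'
  4. keep 't'
Edit distance = 1
Max length = max(4, 4) = 4
Similarity = 1 - 1/4
= 0.7500


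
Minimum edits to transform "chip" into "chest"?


Word 1: "chip" (length 4)
Word 2: "chest" (length 5)
One optimal edit sequence (insert/delete/substitute each cost 1):
  1. keep 'c'
  2. keep 'h'
  3. insert 'e'  (+1)
  4. substitute 'i' -> 's'  (+1)
  5. substitute 'p' -> 't'  (+1)
Total edit operations: 3
Edit distance = 3


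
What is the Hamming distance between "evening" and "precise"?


Comparing character by character (same length = 7):
  Pos 0: 'e' vs 'p' !=
  Pos 1: 'v' vs 'r' !=
  Pos 2: 'e' vs 'e' =
  Pos 3: 'n' vs 'c' !=
  Pos 4: 'i' vs 'i' =
  Pos 5: 'n' vs 's' !=
  Pos 6: 'g' vs 'e' !=
Hamming distance = 5


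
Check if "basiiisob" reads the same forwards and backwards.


Word: "basiiisob"
Reversed: "bosiiisab"
Forward == Backward? basiiisob != bosiiisab
Palindrome = No


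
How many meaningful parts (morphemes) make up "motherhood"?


Word: "motherhood"
Morphemes: mother + -hood
Each morpheme carries meaning
= 2 morphemes


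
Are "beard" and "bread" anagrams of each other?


Word 1: "beard" → sorted: abder
Word 2: "bread" → sorted: abder
Same letters? abder == abder
Anagram = Yes


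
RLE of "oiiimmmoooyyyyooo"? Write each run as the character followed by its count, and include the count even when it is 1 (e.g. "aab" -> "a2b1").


String: "oiiimmmoooyyyyooo"
Scanning for consecutive runs:
  'o' x 1
  'i' x 3
  'm' x 3
  'o' x 3
  'y' x 4
  'o' x 3
RLE = "o1i3m3o3y4o3"


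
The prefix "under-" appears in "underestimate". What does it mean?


Prefix: under-
Example: underestimate = under- + estimate
Meaning = insufficient


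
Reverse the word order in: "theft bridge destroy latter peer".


Original: "theft bridge destroy latter peer"
Words (1..n): theft | bridge | destroy | latter | peer
Reversed (n..1): peer | latter | destroy | bridge | theft
Result = "peer latter destroy bridge theft"


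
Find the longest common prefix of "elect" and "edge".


Word 1: "elect"
Word 2: "edge"
Comparing from start:
  Pos 0: 'e' == 'e'
  Pos 1: 'l' != 'd' (stop)
LCP = "e" (length 1)


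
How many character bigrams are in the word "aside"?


Word: "aside" (length 5)
Number of 2-grams = length - 2 + 1 = 5 - 2 + 1
= 4


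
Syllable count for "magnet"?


Word: "magnet"
Syllable breakdown: mag | net
Counting: 2 parts
= 2 syllables


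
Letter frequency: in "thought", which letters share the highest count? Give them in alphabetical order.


Word: "thought"
Letter counts:
  'g': 1
  'h': 2
  'o': 1
  't': 2
  'u': 1
Maximum count = 2
Most frequent = 'h', 't' (2 times each)


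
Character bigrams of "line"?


Word: "line" (length 4)
Number of bigrams = 4 - 2 + 1 = 3
  Position 0: "li"
  Position 1: "in"
  Position 2: "ne"
Bigrams = "li", "in", "ne"


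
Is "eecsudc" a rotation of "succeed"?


Word: "succeed", Candidate: "eecsudc"
Method: check if candidate is substring of word+word
"succeedsucceed" contains "eecsudc"? No
Is rotation = No


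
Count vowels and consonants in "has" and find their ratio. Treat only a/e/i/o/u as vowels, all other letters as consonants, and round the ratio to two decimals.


Word: "has"
Vowels (a,e,i,o,u): 1
Consonants: 2
Ratio = 1/2
= 0.50


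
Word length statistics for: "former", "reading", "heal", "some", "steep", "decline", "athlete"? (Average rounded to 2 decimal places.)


Lengths: "former"=6, "reading"=7, "heal"=4, "some"=4, "steep"=5, "decline"=7, "athlete"=7
Sum = 40, Count = 7
Average = 40/7 = 5.71
= avg=5.71, min=4, max=7


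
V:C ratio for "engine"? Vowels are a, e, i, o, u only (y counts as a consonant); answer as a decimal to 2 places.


Word: "engine"
Vowels (a,e,i,o,u): 3
Consonants: 3
Ratio = 3/3
= 1.00


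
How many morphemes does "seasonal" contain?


Word: "seasonal"
Morphemes: season | -al
Each morpheme carries meaning
= 2 morphemes


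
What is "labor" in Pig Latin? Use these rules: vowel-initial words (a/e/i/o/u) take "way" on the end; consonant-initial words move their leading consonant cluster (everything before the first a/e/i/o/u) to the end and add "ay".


Word: "labor"
Starts with consonant(s) → move to end, add 'ay'
Consonant cluster: "l"
Pig Latin = "aborlay"


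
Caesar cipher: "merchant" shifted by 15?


Word: "merchant"
Shift: 15
Each letter → (letter + shift) mod 26:
  'm' (12) + 15 = 1 → 'b'
  'e' (4) + 15 = 19 → 't'
  'r' (17) + 15 = 6 → 'g'
  'c' (2) + 15 = 17 → 'r'
  'h' (7) + 15 = 22 → 'w'
  'a' (0) + 15 = 15 → 'p'
  'n' (13) + 15 = 2 → 'c'
  't' (19) + 15 = 8 → 'i'
Result = "btgrwpci"


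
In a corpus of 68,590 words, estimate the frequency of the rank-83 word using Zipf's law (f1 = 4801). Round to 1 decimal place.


Zipf's law: f(r) = f(1) / r
f(1) = 4801
f(83) = 4801 / 83
= 57.8 occurrences


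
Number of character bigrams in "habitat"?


Word: "habitat" (length 7)
Number of 2-grams = length - 2 + 1 = 7 - 2 + 1
= 6


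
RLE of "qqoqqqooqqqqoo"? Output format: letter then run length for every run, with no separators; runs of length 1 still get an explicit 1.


String: "qqoqqqooqqqqoo"
Scanning for consecutive runs:
  'q' x 2
  'o' x 1
  'q' x 3
  'o' x 2
  'q' x 4
  'o' x 2
RLE = "q2o1q3o2q4o2"


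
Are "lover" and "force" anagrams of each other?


Word 1: "lover" → sorted: elorv
Word 2: "force" → sorted: cefor
Same letters? elorv != cefor
Anagram = No


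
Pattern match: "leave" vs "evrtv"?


Pattern of "leave": [0, 1, 2, 3, 1]
Pattern of "evrtv": [0, 1, 2, 3, 1]
Patterns match
Same pattern = Yes


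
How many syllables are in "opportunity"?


Word: "opportunity"
Syllable breakdown: op-por-tu-ni-ty
Counting: 5 parts
= 5 syllables


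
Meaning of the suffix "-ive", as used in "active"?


Suffix: -ive
As in: active -> act + -ive
Meaning = tending to


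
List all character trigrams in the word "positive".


Word: "positive" (length 8)
Number of trigrams = 8 - 3 + 1 = 6
  Position 0: "pos"
  Position 1: "osi"
  Position 2: "sit"
  Position 3: "iti"
  Position 4: "tiv"
  Position 5: "ive"
Trigrams = "pos", "osi", "sit", "iti", "tiv", "ive"


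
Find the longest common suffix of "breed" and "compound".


Word 1: "breed"
Word 2: "compound"
Comparing from end:
  Pos -1: 'd' == 'd'
  Pos -2: 'e' != 'n' (stop)
LCS = "d" (length 1)


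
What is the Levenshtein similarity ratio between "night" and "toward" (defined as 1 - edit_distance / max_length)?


Word 1: "night" (length 5)
Word 2: "toward" (length 6)
One optimal edit sequence:
  1. insert 't'  (+1)
  2. substitute 'n' -> 'o'  (+1)
  3. substitute 'i' -> 'w'  (+1)
  4. substitute 'g' -> 'a'  (+1)
  5. substitute 'h' -> 'r'  (+1)
  6. substitute 't' -> 'd'  (+1)
Edit distance = 6
Max length = max(5, 6) = 6
Similarity = 1 - 6/6
= 0.0000


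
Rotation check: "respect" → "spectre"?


Word: "respect", Candidate: "spectre"
Method: check if candidate is substring of word+word
"respectrespect" contains "spectre"? Yes
Is rotation = Yes


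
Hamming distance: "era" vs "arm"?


Comparing character by character (same length = 3):
  Pos 0: 'e' vs 'a' !=
  Pos 1: 'r' vs 'r' =
  Pos 2: 'a' vs 'm' !=
Hamming distance = 2


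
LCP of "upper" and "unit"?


Word 1: "upper"
Word 2: "unit"
Comparing from start:
  Pos 0: 'u' == 'u'
  Pos 1: 'p' != 'n' (stop)
LCP = "u" (length 1)


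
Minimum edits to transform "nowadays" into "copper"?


Word 1: "nowadays" (length 8)
Word 2: "copper" (length 6)
One optimal edit sequence (insert/delete/substitute each cost 1):
  1. substitute 'n' -> 'c'  (+1)
  2. keep 'o'
  3. delete 'w'  (+1)
  4. delete 'a'  (+1)
  5. substitute 'd' -> 'p'  (+1)
  6. substitute 'a' -> 'p'  (+1)
  7. substitute 'y' -> 'e'  (+1)
  8. substitute 's' -> 'r'  (+1)
Total edit operations: 7
Edit distance = 7


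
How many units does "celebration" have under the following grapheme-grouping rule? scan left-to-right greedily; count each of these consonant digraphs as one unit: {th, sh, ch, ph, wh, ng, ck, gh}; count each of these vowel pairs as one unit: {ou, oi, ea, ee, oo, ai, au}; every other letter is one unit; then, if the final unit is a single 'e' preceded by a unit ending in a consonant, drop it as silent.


Word: "celebration" (11 letters)
Left-to-right scan:
  1. 'c' (letter)
  2. 'e' (letter)
  3. 'l' (letter)
  4. 'e' (letter)
  5. 'b' (letter)
  6. 'r' (letter)
  7. 'a' (letter)
  8. 't' (letter)
  9. 'i' (letter)
  10. 'o' (letter)
  11. 'n' (letter)
Units from scan: 11
Sound units = 11 units


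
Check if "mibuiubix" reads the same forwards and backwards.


Word: "mibuiubix"
Reversed: "xibuiubim"
Forward == Backward? mibuiubix != xibuiubim
Palindrome = No


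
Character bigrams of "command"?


Word: "command" (length 7)
Number of bigrams = 7 - 2 + 1 = 6
  Position 0: "co"
  Position 1: "om"
  Position 2: "mm"
  Position 3: "ma"
  Position 4: "an"
  Position 5: "nd"
Bigrams = "co", "om", "mm", "ma", "an", "nd"


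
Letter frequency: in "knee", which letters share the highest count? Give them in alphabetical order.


Word: "knee"
Letter counts:
  'e': 2
  'k': 1
  'n': 1
Maximum count = 2
Most frequent = 'e' (2 times each)


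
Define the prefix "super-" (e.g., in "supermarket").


Prefix: super-
As in: supermarket -> super- + market
Meaning = above / beyond


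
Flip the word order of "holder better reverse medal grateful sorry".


Original: "holder better reverse medal grateful sorry"
Words (1..n): holder | better | reverse | medal | grateful | sorry
Reversed (n..1): sorry | grateful | medal | reverse | better | holder
Result = "sorry grateful medal reverse better holder"


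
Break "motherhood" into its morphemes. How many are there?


Word: "motherhood"
Morphemes: mother + -hood
Each morpheme carries meaning
= 2 morphemes


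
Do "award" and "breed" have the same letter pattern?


Pattern of "award": [0, 1, 0, 2, 3]
Pattern of "breed": [0, 1, 2, 2, 3]
Patterns do not match
Same pattern = No


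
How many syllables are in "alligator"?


Word: "alligator"
Syllable breakdown: al | li | ga | tor
Counting: 4 parts
= 4 syllables


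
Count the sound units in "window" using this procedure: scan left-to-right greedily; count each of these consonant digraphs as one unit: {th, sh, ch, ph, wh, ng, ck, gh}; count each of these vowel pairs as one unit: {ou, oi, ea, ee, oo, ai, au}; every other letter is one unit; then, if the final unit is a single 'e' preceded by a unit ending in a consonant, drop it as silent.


Word: "window" (6 letters)
Left-to-right scan:
  (1) 'w' (letter)
  (2) 'i' (letter)
  (3) 'n' (letter)
  (4) 'd' (letter)
  (5) 'o' (letter)
  (6) 'w' (letter)
Units from scan: 6
Sound units = 6 units


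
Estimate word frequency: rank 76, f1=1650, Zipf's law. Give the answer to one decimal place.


Zipf's law: f(r) = f(1) / r
f(1) = 1650
f(76) = 1650 / 76
= 21.7 occurrences


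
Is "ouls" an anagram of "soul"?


Word 1: "soul" → sorted: losu
Word 2: "ouls" → sorted: losu
Same letters? losu == losu
Anagram = Yes


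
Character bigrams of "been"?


Word: "been" (length 4)
Number of bigrams = 4 - 2 + 1 = 3
  Position 0: "be"
  Position 1: "ee"
  Position 2: "en"
Bigrams = "be", "ee", "en"


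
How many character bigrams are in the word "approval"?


Word: "approval" (length 8)
Number of 2-grams = length - 2 + 1 = 8 - 2 + 1
= 7


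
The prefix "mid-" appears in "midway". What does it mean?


Prefix: mid-
As in: midway -> mid- + way
Meaning = middle


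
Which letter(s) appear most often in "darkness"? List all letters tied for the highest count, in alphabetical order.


Word: "darkness"
Letter counts:
  'a': 1
  'd': 1
  'e': 1
  'k': 1
  'n': 1
  'r': 1
  's': 2
Maximum count = 2
Most frequent = 's' (2 times each)


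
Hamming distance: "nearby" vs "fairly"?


Comparing character by character (same length = 6):
  Pos 0: 'n' vs 'f' !=
  Pos 1: 'e' vs 'a' !=
  Pos 2: 'a' vs 'i' !=
  Pos 3: 'r' vs 'r' =
  Pos 4: 'b' vs 'l' !=
  Pos 5: 'y' vs 'y' =
Hamming distance = 4


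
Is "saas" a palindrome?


Word: "saas"
Reversed: "saas"
Forward == Backward? saas == saas
Palindrome = Yes


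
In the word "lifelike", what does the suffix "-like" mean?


Suffix: -like
As in: lifelike -> life + -like
Meaning = resembling


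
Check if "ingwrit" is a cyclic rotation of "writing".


Word: "writing", Candidate: "ingwrit"
Method: check if candidate is substring of word+word
"writingwriting" contains "ingwrit"? Yes
Is rotation = Yes


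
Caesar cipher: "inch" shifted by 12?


Word: "inch"
Shift: 12
Each letter → (letter + shift) mod 26:
  'i' (8) + 12 = 20 → 'u'
  'n' (13) + 12 = 25 → 'z'
  'c' (2) + 12 = 14 → 'o'
  'h' (7) + 12 = 19 → 't'
Result = "uzot"


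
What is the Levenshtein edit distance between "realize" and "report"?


Word 1: "realize" (length 7)
Word 2: "report" (length 6)
One optimal edit sequence (insert/delete/substitute each cost 1):
  1. keep 'r'
  2. keep 'e'
  3. delete 'a'  (+1)
  4. substitute 'l' -> 'p'  (+1)
  5. substitute 'i' -> 'o'  (+1)
  6. substitute 'z' -> 'r'  (+1)
  7. substitute 'e' -> 't'  (+1)
Total edit operations: 5
Edit distance = 5


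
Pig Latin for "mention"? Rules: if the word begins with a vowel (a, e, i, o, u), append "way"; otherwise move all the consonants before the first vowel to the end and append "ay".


Word: "mention"
Starts with consonant(s) → move to end, add 'ay'
Consonant cluster: "m"
Pig Latin = "entionmay"


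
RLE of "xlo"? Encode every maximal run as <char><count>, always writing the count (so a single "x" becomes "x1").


String: "xlo"
Scanning for consecutive runs:
  'x' x 1
  'l' x 1
  'o' x 1
RLE = "x1l1o1"


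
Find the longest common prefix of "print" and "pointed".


Word 1: "print"
Word 2: "pointed"
Comparing from start:
  Pos 0: 'p' == 'p'
  Pos 1: 'r' != 'o' (stop)
LCP = "p" (length 1)


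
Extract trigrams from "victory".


Word: "victory" (length 7)
Number of trigrams = 7 - 3 + 1 = 5
  Position 0: "vic"
  Position 1: "ict"
  Position 2: "cto"
  Position 3: "tor"
  Position 4: "ory"
Trigrams = "vic", "ict", "cto", "tor", "ory"


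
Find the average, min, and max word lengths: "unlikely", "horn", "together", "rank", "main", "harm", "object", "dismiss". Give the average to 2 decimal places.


Lengths: "unlikely"=8, "horn"=4, "together"=8, "rank"=4, "main"=4, "harm"=4, "object"=6, "dismiss"=7
Sum = 45, Count = 8
Average = 45/8 = 5.63
= avg=5.63, min=4, max=8


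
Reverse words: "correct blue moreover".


Original: "correct blue moreover"
Words (1..n): correct | blue | moreover
Reversed (n..1): moreover | blue | correct
Result = "moreover blue correct"


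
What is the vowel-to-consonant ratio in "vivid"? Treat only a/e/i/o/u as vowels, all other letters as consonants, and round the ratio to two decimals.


Word: "vivid"
Vowels (a,e,i,o,u): 2
Consonants: 3
Ratio = 2/3
= 0.67


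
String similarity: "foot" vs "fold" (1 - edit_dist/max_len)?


Word 1: "foot" (length 4)
Word 2: "fold" (length 4)
One optimal edit sequence:
  1. keep 'f'
  2. keep 'o'
  3. substitute 'o' -> 'l'  (+1)
  4. substitute 't' -> 'd'  (+1)
Edit distance = 2
Max length = max(4, 4) = 4
Similarity = 1 - 2/4
= 0.5000


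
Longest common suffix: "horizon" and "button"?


Word 1: "horizon"
Word 2: "button"
Comparing from end:
  Pos -1: 'n' == 'n'
  Pos -2: 'o' == 'o'
  Pos -3: 'z' != 't' (stop)
LCS = "on" (length 2)


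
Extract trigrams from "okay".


Word: "okay" (length 4)
Number of trigrams = 4 - 3 + 1 = 2
  Position 0: "oka"
  Position 1: "kay"
Trigrams = "oka", "kay"


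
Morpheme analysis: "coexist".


Word: "coexist"
Morphemes: co- + exist
Each morpheme carries meaning
= 2 morphemes


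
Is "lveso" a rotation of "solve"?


Word: "solve", Candidate: "lveso"
Method: check if candidate is substring of word+word
"solvesolve" contains "lveso"? Yes
Is rotation = Yes


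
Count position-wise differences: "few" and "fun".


Comparing character by character (same length = 3):
  Pos 0: 'f' vs 'f' =
  Pos 1: 'e' vs 'u' !=
  Pos 2: 'w' vs 'n' !=
Hamming distance = 2


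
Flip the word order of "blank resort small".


Original: "blank resort small"
Words (1..n): blank | resort | small
Reversed (n..1): small | resort | blank
Result = "small resort blank"


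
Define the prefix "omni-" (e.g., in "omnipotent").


Prefix: omni-
Example: omnipotent = omni- + potent
Meaning = all


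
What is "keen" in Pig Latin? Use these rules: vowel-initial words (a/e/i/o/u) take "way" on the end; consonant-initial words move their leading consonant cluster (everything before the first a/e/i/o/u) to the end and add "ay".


Word: "keen"
Starts with consonant(s) → move to end, add 'ay'
Consonant cluster: "k"
Pig Latin = "eenkay"


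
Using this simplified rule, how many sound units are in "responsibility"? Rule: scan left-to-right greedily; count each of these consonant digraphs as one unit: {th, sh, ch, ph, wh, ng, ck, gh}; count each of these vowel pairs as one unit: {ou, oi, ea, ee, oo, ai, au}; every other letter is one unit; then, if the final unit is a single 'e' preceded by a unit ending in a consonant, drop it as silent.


Word: "responsibility" (14 letters)
Left-to-right scan:
  (1) 'r' (letter)
  (2) 'e' (letter)
  (3) 's' (letter)
  (4) 'p' (letter)
  (5) 'o' (letter)
  (6) 'n' (letter)
  (7) 's' (letter)
  (8) 'i' (letter)
  (9) 'b' (letter)
  (10) 'i' (letter)
  (11) 'l' (letter)
  (12) 'i' (letter)
  (13) 't' (letter)
  (14) 'y' (letter)
Units from scan: 14
Sound units = 14 units


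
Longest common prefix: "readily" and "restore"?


Word 1: "readily"
Word 2: "restore"
Comparing from start:
  Pos 0: 'r' == 'r'
  Pos 1: 'e' == 'e'
  Pos 2: 'a' != 's' (stop)
LCP = "re" (length 2)


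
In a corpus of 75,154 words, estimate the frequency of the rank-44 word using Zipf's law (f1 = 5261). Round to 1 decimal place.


Zipf's law: f(r) = f(1) / r
f(1) = 5261
f(44) = 5261 / 44
= 119.6 occurrences


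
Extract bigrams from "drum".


Word: "drum" (length 4)
Number of bigrams = 4 - 2 + 1 = 3
  Position 0: "dr"
  Position 1: "ru"
  Position 2: "um"
Bigrams = "dr", "ru", "um"


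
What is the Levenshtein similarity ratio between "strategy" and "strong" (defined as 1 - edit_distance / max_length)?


Word 1: "strategy" (length 8)
Word 2: "strong" (length 6)
One optimal edit sequence:
  1. keep 's'
  2. keep 't'
  3. keep 'r'
  4. delete 'a'  (+1)
  5. substitute 't' -> 'o'  (+1)
  6. substitute 'e' -> 'n'  (+1)
  7. keep 'g'
  8. delete 'y'  (+1)
Edit distance = 4
Max length = max(8, 6) = 8
Similarity = 1 - 4/8
= 0.5000


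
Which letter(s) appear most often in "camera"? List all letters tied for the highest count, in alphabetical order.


Word: "camera"
Letter counts:
  'a': 2
  'c': 1
  'e': 1
  'm': 1
  'r': 1
Maximum count = 2
Most frequent = 'a' (2 times each)


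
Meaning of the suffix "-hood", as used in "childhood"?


Suffix: -hood
Example: childhood (child + -hood)
Meaning = state / condition


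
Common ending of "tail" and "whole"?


Word 1: "tail"
Word 2: "whole"
Comparing from end:
  Pos -1: 'l' != 'e' (stop)
LCS = "" (length 0)


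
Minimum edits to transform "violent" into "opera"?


Word 1: "violent" (length 7)
Word 2: "opera" (length 5)
One optimal edit sequence (insert/delete/substitute each cost 1):
  1. delete 'v'  (+1)
  2. delete 'i'  (+1)
  3. keep 'o'
  4. substitute 'l' -> 'p'  (+1)
  5. keep 'e'
  6. substitute 'n' -> 'r'  (+1)
  7. substitute 't' -> 'a'  (+1)
Total edit operations: 5
Edit distance = 5


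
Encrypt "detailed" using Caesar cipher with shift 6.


Word: "detailed"
Shift: 6
Each letter → (letter + shift) mod 26:
  'd' (3) + 6 = 9 → 'j'
  'e' (4) + 6 = 10 → 'k'
  't' (19) + 6 = 25 → 'z'
  'a' (0) + 6 = 6 → 'g'
  'i' (8) + 6 = 14 → 'o'
  'l' (11) + 6 = 17 → 'r'
  'e' (4) + 6 = 10 → 'k'
  'd' (3) + 6 = 9 → 'j'
Result = "jkzgorkj"


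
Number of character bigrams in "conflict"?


Word: "conflict" (length 8)
Number of 2-grams = length - 2 + 1 = 8 - 2 + 1
= 7


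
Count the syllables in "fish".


Word: "fish"
Syllable breakdown: fish
Counting: 1 part
= 1 syllable


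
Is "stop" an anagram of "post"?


Word 1: "post" → sorted: opst
Word 2: "stop" → sorted: opst
Same letters? opst == opst
Anagram = Yes


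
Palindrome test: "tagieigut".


Word: "tagieigut"
Reversed: "tugieigat"
Forward == Backward? tagieigut != tugieigat
Palindrome = No


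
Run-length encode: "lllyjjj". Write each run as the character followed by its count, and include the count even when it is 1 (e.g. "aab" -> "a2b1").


String: "lllyjjj"
Scanning for consecutive runs:
  'l' x 3
  'y' x 1
  'j' x 3
RLE = "l3y1j3"


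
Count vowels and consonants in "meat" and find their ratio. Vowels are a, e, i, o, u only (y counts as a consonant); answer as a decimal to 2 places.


Word: "meat"
Vowels (a,e,i,o,u): 2
Consonants: 2
Ratio = 2/2
= 1.00


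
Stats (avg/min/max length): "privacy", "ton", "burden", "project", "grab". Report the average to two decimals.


Lengths: "privacy"=7, "ton"=3, "burden"=6, "project"=7, "grab"=4
Sum = 27, Count = 5
Average = 27/5 = 5.40
= avg=5.40, min=3, max=7


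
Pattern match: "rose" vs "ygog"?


Pattern of "rose": [0, 1, 2, 3]
Pattern of "ygog": [0, 1, 2, 1]
Patterns do not match
Same pattern = No


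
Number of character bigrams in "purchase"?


Word: "purchase" (length 8)
Number of 2-grams = length - 2 + 1 = 8 - 2 + 1
= 7


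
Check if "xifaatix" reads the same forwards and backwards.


Word: "xifaatix"
Reversed: "xitaafix"
Forward == Backward? xifaatix != xitaafix
Palindrome = No


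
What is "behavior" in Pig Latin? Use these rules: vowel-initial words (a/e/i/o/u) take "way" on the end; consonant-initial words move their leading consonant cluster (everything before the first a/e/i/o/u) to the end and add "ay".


Word: "behavior"
Starts with consonant(s) → move to end, add 'ay'
Consonant cluster: "b"
Pig Latin = "ehaviorbay"


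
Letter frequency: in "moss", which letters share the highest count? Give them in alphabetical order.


Word: "moss"
Letter counts:
  'm': 1
  'o': 1
  's': 2
Maximum count = 2
Most frequent = 's' (2 times each)


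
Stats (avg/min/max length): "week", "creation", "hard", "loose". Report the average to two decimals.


Lengths: "week"=4, "creation"=8, "hard"=4, "loose"=5
Sum = 21, Count = 4
Average = 21/4 = 5.25
= avg=5.25, min=4, max=8


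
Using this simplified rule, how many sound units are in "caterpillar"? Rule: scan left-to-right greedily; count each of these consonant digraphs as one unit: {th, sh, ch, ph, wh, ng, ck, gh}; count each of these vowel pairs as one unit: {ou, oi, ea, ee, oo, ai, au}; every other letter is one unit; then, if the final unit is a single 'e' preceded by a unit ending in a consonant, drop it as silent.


Word: "caterpillar" (11 letters)
Left-to-right scan:
  (1) 'c' (letter)
  (2) 'a' (letter)
  (3) 't' (letter)
  (4) 'e' (letter)
  (5) 'r' (letter)
  (6) 'p' (letter)
  (7) 'i' (letter)
  (8) 'l' (letter)
  (9) 'l' (letter)
  (10) 'a' (letter)
  (11) 'r' (letter)
Units from scan: 11
Sound units = 11 units


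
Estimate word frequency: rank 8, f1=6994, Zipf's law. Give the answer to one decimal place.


Zipf's law: f(r) = f(1) / r
f(1) = 6994
f(8) = 6994 / 8
= 874.3 occurrences


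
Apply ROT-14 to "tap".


Word: "tap"
Shift: 14
Each letter → (letter + shift) mod 26:
  't' (19) + 14 = 7 → 'h'
  'a' (0) + 14 = 14 → 'o'
  'p' (15) + 14 = 3 → 'd'
Result = "hod"


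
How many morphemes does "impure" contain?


Word: "impure"
Morphemes: im- / pure
Each morpheme carries meaning
= 2 morphemes


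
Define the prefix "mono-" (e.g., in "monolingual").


Prefix: mono-
Example: monolingual (mono- + lingual)
Meaning = one


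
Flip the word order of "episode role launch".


Original: "episode role launch"
Words (1..n): episode | role | launch
Reversed (n..1): launch | role | episode
Result = "launch role episode"


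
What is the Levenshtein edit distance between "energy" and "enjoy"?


Word 1: "energy" (length 6)
Word 2: "enjoy" (length 5)
One optimal edit sequence (insert/delete/substitute each cost 1):
  1. keep 'e'
  2. keep 'n'
  3. delete 'e'  (+1)
  4. substitute 'r' -> 'j'  (+1)
  5. substitute 'g' -> 'o'  (+1)
  6. keep 'y'
Total edit operations: 3
Edit distance = 3


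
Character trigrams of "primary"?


Word: "primary" (length 7)
Number of trigrams = 7 - 3 + 1 = 5
  Position 0: "pri"
  Position 1: "rim"
  Position 2: "ima"
  Position 3: "mar"
  Position 4: "ary"
Trigrams = "pri", "rim", "ima", "mar", "ary"


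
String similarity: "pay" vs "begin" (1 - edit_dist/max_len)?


Word 1: "pay" (length 3)
Word 2: "begin" (length 5)
One optimal edit sequence:
  1. insert 'b'  (+1)
  2. insert 'e'  (+1)
  3. substitute 'p' -> 'g'  (+1)
  4. substitute 'a' -> 'i'  (+1)
  5. substitute 'y' -> 'n'  (+1)
Edit distance = 5
Max length = max(3, 5) = 5
Similarity = 1 - 5/5
= 0.0000


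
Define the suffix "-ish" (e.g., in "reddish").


Suffix: -ish
As in: reddish -> red + -ish, with a spelling change
Meaning = somewhat / having the qualities of


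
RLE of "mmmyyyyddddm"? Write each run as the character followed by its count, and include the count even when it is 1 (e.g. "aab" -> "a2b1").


String: "mmmyyyyddddm"
Scanning for consecutive runs:
  'm' x 3
  'y' x 4
  'd' x 4
  'm' x 1
RLE = "m3y4d4m1"


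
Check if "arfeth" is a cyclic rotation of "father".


Word: "father", Candidate: "arfeth"
Method: check if candidate is substring of word+word
"fatherfather" contains "arfeth"? No
Is rotation = No


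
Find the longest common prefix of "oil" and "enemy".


Word 1: "oil"
Word 2: "enemy"
Comparing from start:
  Pos 0: 'o' != 'e' (stop)
LCP = "" (length 0)


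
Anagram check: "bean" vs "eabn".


Word 1: "bean" → sorted: aben
Word 2: "eabn" → sorted: aben
Same letters? aben == aben
Anagram = Yes


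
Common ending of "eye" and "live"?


Word 1: "eye"
Word 2: "live"
Comparing from end:
  Pos -1: 'e' == 'e'
  Pos -2: 'y' != 'v' (stop)
LCS = "e" (length 1)


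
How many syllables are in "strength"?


Word: "strength"
Syllable breakdown: strength
Counting: 1 part
= 1 syllable


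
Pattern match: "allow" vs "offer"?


Pattern of "allow": [0, 1, 1, 2, 3]
Pattern of "offer": [0, 1, 1, 2, 3]
Patterns match
Same pattern = Yes


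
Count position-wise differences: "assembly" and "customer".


Comparing character by character (same length = 8):
  Pos 0: 'a' vs 'c' !=
  Pos 1: 's' vs 'u' !=
  Pos 2: 's' vs 's' =
  Pos 3: 'e' vs 't' !=
  Pos 4: 'm' vs 'o' !=
  Pos 5: 'b' vs 'm' !=
  Pos 6: 'l' vs 'e' !=
  Pos 7: 'y' vs 'r' !=
Hamming distance = 7


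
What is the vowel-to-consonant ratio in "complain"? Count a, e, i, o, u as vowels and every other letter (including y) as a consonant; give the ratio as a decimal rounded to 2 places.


Word: "complain"
Vowels (a,e,i,o,u): 3
Consonants: 5
Ratio = 3/5
= 0.60


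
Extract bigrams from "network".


Word: "network" (length 7)
Number of bigrams = 7 - 2 + 1 = 6
  Position 0: "ne"
  Position 1: "et"
  Position 2: "tw"
  Position 3: "wo"
  Position 4: "or"
  Position 5: "rk"
Bigrams = "ne", "et", "tw", "wo", "or", "rk"


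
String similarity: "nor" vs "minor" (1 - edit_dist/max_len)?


Word 1: "nor" (length 3)
Word 2: "minor" (length 5)
One optimal edit sequence:
  1. insert 'm'  (+1)
  2. insert 'i'  (+1)
  3. keep 'n'
  4. keep 'o'
  5. keep 'r'
Edit distance = 2
Max length = max(3, 5) = 5
Similarity = 1 - 2/5
= 0.6000


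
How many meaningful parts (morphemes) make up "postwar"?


Word: "postwar"
Morphemes: post- | war
Each morpheme carries meaning
= 2 morphemes


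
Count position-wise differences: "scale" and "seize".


Comparing character by character (same length = 5):
  Pos 0: 's' vs 's' =
  Pos 1: 'c' vs 'e' !=
  Pos 2: 'a' vs 'i' !=
  Pos 3: 'l' vs 'z' !=
  Pos 4: 'e' vs 'e' =
Hamming distance = 3


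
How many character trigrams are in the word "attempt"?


Word: "attempt" (length 7)
Number of 3-grams = length - 3 + 1 = 7 - 3 + 1
= 5


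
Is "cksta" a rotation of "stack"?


Word: "stack", Candidate: "cksta"
Method: check if candidate is substring of word+word
"stackstack" contains "cksta"? Yes
Is rotation = Yes


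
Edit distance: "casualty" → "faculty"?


Word 1: "casualty" (length 8)
Word 2: "faculty" (length 7)
One optimal edit sequence (insert/delete/substitute each cost 1):
  1. substitute 'c' -> 'f'  (+1)
  2. keep 'a'
  3. substitute 's' -> 'c'  (+1)
  4. keep 'u'
  5. delete 'a'  (+1)
  6. keep 'l'
  7. keep 't'
  8. keep 'y'
Total edit operations: 3
Edit distance = 3


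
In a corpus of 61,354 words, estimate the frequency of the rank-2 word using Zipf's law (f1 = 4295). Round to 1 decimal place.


Zipf's law: f(r) = f(1) / r
f(1) = 4295
f(2) = 4295 / 2
= 2147.5 occurrences


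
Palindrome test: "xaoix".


Word: "xaoix"
Reversed: "xioax"
Forward == Backward? xaoix != xioax
Palindrome = No


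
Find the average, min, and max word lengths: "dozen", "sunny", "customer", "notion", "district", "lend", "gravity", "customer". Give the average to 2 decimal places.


Lengths: "dozen"=5, "sunny"=5, "customer"=8, "notion"=6, "district"=8, "lend"=4, "gravity"=7, "customer"=8
Sum = 51, Count = 8
Average = 51/8 = 6.38
= avg=6.38, min=4, max=8


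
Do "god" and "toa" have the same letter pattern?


Pattern of "god": [0, 1, 2]
Pattern of "toa": [0, 1, 2]
Patterns match
Same pattern = Yes


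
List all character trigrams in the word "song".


Word: "song" (length 4)
Number of trigrams = 4 - 3 + 1 = 2
  Position 0: "son"
  Position 1: "ong"
Trigrams = "son", "ong"


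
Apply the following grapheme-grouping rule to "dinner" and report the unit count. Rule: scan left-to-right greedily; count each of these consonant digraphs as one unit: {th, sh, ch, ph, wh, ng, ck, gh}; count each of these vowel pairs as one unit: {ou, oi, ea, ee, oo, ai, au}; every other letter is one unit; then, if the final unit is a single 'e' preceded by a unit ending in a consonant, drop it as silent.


Word: "dinner" (6 letters)
Left-to-right scan:
  1. 'd' (letter)
  2. 'i' (letter)
  3. 'n' (letter)
  4. 'n' (letter)
  5. 'e' (letter)
  6. 'r' (letter)
Units from scan: 6
Sound units = 6 units


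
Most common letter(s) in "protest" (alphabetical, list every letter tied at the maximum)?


Word: "protest"
Letter counts:
  'e': 1
  'o': 1
  'p': 1
  'r': 1
  's': 1
  't': 2
Maximum count = 2
Most frequent = 't' (2 times each)


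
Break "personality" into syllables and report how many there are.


Word: "personality"
Syllable breakdown: per-son-al-i-ty
Counting: 5 parts
= 5 syllables


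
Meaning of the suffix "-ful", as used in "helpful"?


Suffix: -ful
Example: helpful (help + -ful)
Meaning = full of


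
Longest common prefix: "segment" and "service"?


Word 1: "segment"
Word 2: "service"
Comparing from start:
  Pos 0: 's' == 's'
  Pos 1: 'e' == 'e'
  Pos 2: 'g' != 'r' (stop)
LCP = "se" (length 2)


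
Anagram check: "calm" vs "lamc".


Word 1: "calm" → sorted: aclm
Word 2: "lamc" → sorted: aclm
Same letters? aclm == aclm
Anagram = Yes


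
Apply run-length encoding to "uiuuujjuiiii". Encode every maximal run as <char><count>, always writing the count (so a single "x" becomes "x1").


String: "uiuuujjuiiii"
Scanning for consecutive runs:
  'u' x 1
  'i' x 1
  'u' x 3
  'j' x 2
  'u' x 1
  'i' x 4
RLE = "u1i1u3j2u1i4"


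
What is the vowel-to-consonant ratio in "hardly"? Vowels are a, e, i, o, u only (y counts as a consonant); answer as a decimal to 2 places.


Word: "hardly"
Vowels (a,e,i,o,u): 1
Consonants: 5
Ratio = 1/5
= 0.20


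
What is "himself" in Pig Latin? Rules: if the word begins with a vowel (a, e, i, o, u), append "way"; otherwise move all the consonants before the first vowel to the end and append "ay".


Word: "himself"
Starts with consonant(s) → move to end, add 'ay'
Consonant cluster: "h"
Pig Latin = "imselfhay"
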